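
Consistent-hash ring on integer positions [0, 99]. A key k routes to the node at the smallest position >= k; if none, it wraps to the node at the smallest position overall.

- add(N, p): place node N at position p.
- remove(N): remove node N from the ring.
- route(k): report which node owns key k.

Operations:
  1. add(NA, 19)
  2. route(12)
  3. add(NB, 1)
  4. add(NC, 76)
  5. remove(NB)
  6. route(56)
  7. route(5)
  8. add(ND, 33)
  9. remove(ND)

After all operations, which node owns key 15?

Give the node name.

Op 1: add NA@19 -> ring=[19:NA]
Op 2: route key 12: smallest pos >= 12 is 19 -> NA
Op 3: add NB@1 -> ring=[1:NB,19:NA]
Op 4: add NC@76 -> ring=[1:NB,19:NA,76:NC]
Op 5: remove NB -> ring=[19:NA,76:NC]
Op 6: route key 56: smallest pos >= 56 is 76 -> NC
Op 7: route key 5: smallest pos >= 5 is 19 -> NA
Op 8: add ND@33 -> ring=[19:NA,33:ND,76:NC]
Op 9: remove ND -> ring=[19:NA,76:NC]
Final route key 15: smallest pos >= 15 is 19 -> NA

Answer: NA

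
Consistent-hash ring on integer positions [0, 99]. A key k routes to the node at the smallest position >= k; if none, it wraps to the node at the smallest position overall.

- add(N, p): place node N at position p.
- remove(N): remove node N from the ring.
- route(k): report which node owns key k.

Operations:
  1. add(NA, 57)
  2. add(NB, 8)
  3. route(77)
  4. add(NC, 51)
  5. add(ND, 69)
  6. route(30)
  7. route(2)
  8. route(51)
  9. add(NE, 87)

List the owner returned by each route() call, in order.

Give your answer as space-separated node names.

Op 1: add NA@57 -> ring=[57:NA]
Op 2: add NB@8 -> ring=[8:NB,57:NA]
Op 3: route key 77: none >= 77, wrap to smallest pos 8 -> NB
Op 4: add NC@51 -> ring=[8:NB,51:NC,57:NA]
Op 5: add ND@69 -> ring=[8:NB,51:NC,57:NA,69:ND]
Op 6: route key 30: smallest pos >= 30 is 51 -> NC
Op 7: route key 2: smallest pos >= 2 is 8 -> NB
Op 8: route key 51: smallest pos >= 51 is 51 -> NC
Op 9: add NE@87 -> ring=[8:NB,51:NC,57:NA,69:ND,87:NE]

Answer: NB NC NB NC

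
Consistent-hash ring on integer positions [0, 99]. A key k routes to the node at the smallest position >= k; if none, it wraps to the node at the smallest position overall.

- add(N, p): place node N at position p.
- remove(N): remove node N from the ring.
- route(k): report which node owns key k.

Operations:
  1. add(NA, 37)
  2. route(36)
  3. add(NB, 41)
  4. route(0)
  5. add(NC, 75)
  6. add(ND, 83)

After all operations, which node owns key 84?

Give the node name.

Answer: NA

Derivation:
Op 1: add NA@37 -> ring=[37:NA]
Op 2: route key 36: smallest pos >= 36 is 37 -> NA
Op 3: add NB@41 -> ring=[37:NA,41:NB]
Op 4: route key 0: smallest pos >= 0 is 37 -> NA
Op 5: add NC@75 -> ring=[37:NA,41:NB,75:NC]
Op 6: add ND@83 -> ring=[37:NA,41:NB,75:NC,83:ND]
Final route key 84: none >= 84, wrap to smallest pos 37 -> NA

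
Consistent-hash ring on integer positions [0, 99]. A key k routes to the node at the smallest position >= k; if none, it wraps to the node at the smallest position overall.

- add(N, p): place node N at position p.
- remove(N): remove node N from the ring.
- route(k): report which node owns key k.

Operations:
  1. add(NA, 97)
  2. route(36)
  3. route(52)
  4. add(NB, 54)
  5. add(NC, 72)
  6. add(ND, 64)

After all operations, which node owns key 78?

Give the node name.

Op 1: add NA@97 -> ring=[97:NA]
Op 2: route key 36: smallest pos >= 36 is 97 -> NA
Op 3: route key 52: smallest pos >= 52 is 97 -> NA
Op 4: add NB@54 -> ring=[54:NB,97:NA]
Op 5: add NC@72 -> ring=[54:NB,72:NC,97:NA]
Op 6: add ND@64 -> ring=[54:NB,64:ND,72:NC,97:NA]
Final route key 78: smallest pos >= 78 is 97 -> NA

Answer: NA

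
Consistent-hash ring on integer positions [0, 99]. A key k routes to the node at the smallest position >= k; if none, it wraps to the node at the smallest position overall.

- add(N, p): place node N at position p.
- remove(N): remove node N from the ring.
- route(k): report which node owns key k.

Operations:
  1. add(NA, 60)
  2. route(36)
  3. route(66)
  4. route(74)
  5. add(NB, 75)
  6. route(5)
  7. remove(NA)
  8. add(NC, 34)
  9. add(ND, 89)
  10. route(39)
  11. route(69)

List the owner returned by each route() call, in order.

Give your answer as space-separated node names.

Op 1: add NA@60 -> ring=[60:NA]
Op 2: route key 36: smallest pos >= 36 is 60 -> NA
Op 3: route key 66: none >= 66, wrap to smallest pos 60 -> NA
Op 4: route key 74: none >= 74, wrap to smallest pos 60 -> NA
Op 5: add NB@75 -> ring=[60:NA,75:NB]
Op 6: route key 5: smallest pos >= 5 is 60 -> NA
Op 7: remove NA -> ring=[75:NB]
Op 8: add NC@34 -> ring=[34:NC,75:NB]
Op 9: add ND@89 -> ring=[34:NC,75:NB,89:ND]
Op 10: route key 39: smallest pos >= 39 is 75 -> NB
Op 11: route key 69: smallest pos >= 69 is 75 -> NB

Answer: NA NA NA NA NB NB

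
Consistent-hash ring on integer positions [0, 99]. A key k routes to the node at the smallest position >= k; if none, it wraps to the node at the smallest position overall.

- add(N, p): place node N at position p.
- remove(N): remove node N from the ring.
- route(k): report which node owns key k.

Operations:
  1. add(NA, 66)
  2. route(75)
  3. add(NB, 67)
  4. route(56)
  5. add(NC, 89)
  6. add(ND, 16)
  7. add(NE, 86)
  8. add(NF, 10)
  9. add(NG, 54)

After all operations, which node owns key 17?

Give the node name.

Op 1: add NA@66 -> ring=[66:NA]
Op 2: route key 75: none >= 75, wrap to smallest pos 66 -> NA
Op 3: add NB@67 -> ring=[66:NA,67:NB]
Op 4: route key 56: smallest pos >= 56 is 66 -> NA
Op 5: add NC@89 -> ring=[66:NA,67:NB,89:NC]
Op 6: add ND@16 -> ring=[16:ND,66:NA,67:NB,89:NC]
Op 7: add NE@86 -> ring=[16:ND,66:NA,67:NB,86:NE,89:NC]
Op 8: add NF@10 -> ring=[10:NF,16:ND,66:NA,67:NB,86:NE,89:NC]
Op 9: add NG@54 -> ring=[10:NF,16:ND,54:NG,66:NA,67:NB,86:NE,89:NC]
Final route key 17: smallest pos >= 17 is 54 -> NG

Answer: NG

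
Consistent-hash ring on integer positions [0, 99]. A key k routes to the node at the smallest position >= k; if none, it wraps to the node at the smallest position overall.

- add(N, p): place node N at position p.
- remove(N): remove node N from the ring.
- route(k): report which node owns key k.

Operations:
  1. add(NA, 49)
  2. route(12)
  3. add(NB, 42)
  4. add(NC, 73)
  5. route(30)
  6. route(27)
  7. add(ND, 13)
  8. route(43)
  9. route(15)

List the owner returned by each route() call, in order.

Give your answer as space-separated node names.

Op 1: add NA@49 -> ring=[49:NA]
Op 2: route key 12: smallest pos >= 12 is 49 -> NA
Op 3: add NB@42 -> ring=[42:NB,49:NA]
Op 4: add NC@73 -> ring=[42:NB,49:NA,73:NC]
Op 5: route key 30: smallest pos >= 30 is 42 -> NB
Op 6: route key 27: smallest pos >= 27 is 42 -> NB
Op 7: add ND@13 -> ring=[13:ND,42:NB,49:NA,73:NC]
Op 8: route key 43: smallest pos >= 43 is 49 -> NA
Op 9: route key 15: smallest pos >= 15 is 42 -> NB

Answer: NA NB NB NA NB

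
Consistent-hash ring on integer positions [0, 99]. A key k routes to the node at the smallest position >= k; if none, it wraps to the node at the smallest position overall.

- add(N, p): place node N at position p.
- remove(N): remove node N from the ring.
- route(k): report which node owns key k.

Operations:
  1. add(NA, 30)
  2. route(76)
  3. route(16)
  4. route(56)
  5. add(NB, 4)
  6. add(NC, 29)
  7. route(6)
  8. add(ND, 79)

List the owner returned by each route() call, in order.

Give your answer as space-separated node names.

Answer: NA NA NA NC

Derivation:
Op 1: add NA@30 -> ring=[30:NA]
Op 2: route key 76: none >= 76, wrap to smallest pos 30 -> NA
Op 3: route key 16: smallest pos >= 16 is 30 -> NA
Op 4: route key 56: none >= 56, wrap to smallest pos 30 -> NA
Op 5: add NB@4 -> ring=[4:NB,30:NA]
Op 6: add NC@29 -> ring=[4:NB,29:NC,30:NA]
Op 7: route key 6: smallest pos >= 6 is 29 -> NC
Op 8: add ND@79 -> ring=[4:NB,29:NC,30:NA,79:ND]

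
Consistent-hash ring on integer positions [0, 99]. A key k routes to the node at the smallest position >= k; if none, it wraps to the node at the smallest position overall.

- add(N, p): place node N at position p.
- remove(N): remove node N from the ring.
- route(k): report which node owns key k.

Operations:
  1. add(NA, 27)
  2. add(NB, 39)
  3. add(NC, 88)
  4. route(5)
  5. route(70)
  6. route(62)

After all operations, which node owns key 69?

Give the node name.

Answer: NC

Derivation:
Op 1: add NA@27 -> ring=[27:NA]
Op 2: add NB@39 -> ring=[27:NA,39:NB]
Op 3: add NC@88 -> ring=[27:NA,39:NB,88:NC]
Op 4: route key 5: smallest pos >= 5 is 27 -> NA
Op 5: route key 70: smallest pos >= 70 is 88 -> NC
Op 6: route key 62: smallest pos >= 62 is 88 -> NC
Final route key 69: smallest pos >= 69 is 88 -> NC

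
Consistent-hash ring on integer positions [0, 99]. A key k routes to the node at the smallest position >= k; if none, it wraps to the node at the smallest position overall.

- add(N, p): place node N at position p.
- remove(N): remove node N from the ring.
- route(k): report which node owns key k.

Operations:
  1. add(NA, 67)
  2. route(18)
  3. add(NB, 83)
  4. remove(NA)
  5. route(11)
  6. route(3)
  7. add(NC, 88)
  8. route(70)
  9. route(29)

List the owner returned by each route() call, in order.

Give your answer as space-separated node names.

Op 1: add NA@67 -> ring=[67:NA]
Op 2: route key 18: smallest pos >= 18 is 67 -> NA
Op 3: add NB@83 -> ring=[67:NA,83:NB]
Op 4: remove NA -> ring=[83:NB]
Op 5: route key 11: smallest pos >= 11 is 83 -> NB
Op 6: route key 3: smallest pos >= 3 is 83 -> NB
Op 7: add NC@88 -> ring=[83:NB,88:NC]
Op 8: route key 70: smallest pos >= 70 is 83 -> NB
Op 9: route key 29: smallest pos >= 29 is 83 -> NB

Answer: NA NB NB NB NB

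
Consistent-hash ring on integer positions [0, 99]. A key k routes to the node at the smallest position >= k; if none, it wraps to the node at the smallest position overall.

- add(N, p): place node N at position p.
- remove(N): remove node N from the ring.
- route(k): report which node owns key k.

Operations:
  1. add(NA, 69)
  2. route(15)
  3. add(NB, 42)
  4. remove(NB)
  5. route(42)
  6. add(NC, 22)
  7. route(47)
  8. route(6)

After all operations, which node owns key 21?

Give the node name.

Answer: NC

Derivation:
Op 1: add NA@69 -> ring=[69:NA]
Op 2: route key 15: smallest pos >= 15 is 69 -> NA
Op 3: add NB@42 -> ring=[42:NB,69:NA]
Op 4: remove NB -> ring=[69:NA]
Op 5: route key 42: smallest pos >= 42 is 69 -> NA
Op 6: add NC@22 -> ring=[22:NC,69:NA]
Op 7: route key 47: smallest pos >= 47 is 69 -> NA
Op 8: route key 6: smallest pos >= 6 is 22 -> NC
Final route key 21: smallest pos >= 21 is 22 -> NC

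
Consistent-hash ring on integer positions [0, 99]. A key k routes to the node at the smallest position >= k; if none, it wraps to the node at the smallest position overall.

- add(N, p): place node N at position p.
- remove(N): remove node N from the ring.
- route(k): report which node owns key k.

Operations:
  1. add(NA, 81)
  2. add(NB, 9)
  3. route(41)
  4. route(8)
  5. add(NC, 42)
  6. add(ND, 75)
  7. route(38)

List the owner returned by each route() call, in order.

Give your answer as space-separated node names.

Answer: NA NB NC

Derivation:
Op 1: add NA@81 -> ring=[81:NA]
Op 2: add NB@9 -> ring=[9:NB,81:NA]
Op 3: route key 41: smallest pos >= 41 is 81 -> NA
Op 4: route key 8: smallest pos >= 8 is 9 -> NB
Op 5: add NC@42 -> ring=[9:NB,42:NC,81:NA]
Op 6: add ND@75 -> ring=[9:NB,42:NC,75:ND,81:NA]
Op 7: route key 38: smallest pos >= 38 is 42 -> NC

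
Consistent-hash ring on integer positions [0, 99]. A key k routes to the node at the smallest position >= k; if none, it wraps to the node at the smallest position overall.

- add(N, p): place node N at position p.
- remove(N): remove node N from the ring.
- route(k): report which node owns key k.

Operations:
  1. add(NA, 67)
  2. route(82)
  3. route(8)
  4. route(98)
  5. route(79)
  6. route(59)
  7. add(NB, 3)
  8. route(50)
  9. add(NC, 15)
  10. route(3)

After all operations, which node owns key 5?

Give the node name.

Answer: NC

Derivation:
Op 1: add NA@67 -> ring=[67:NA]
Op 2: route key 82: none >= 82, wrap to smallest pos 67 -> NA
Op 3: route key 8: smallest pos >= 8 is 67 -> NA
Op 4: route key 98: none >= 98, wrap to smallest pos 67 -> NA
Op 5: route key 79: none >= 79, wrap to smallest pos 67 -> NA
Op 6: route key 59: smallest pos >= 59 is 67 -> NA
Op 7: add NB@3 -> ring=[3:NB,67:NA]
Op 8: route key 50: smallest pos >= 50 is 67 -> NA
Op 9: add NC@15 -> ring=[3:NB,15:NC,67:NA]
Op 10: route key 3: smallest pos >= 3 is 3 -> NB
Final route key 5: smallest pos >= 5 is 15 -> NC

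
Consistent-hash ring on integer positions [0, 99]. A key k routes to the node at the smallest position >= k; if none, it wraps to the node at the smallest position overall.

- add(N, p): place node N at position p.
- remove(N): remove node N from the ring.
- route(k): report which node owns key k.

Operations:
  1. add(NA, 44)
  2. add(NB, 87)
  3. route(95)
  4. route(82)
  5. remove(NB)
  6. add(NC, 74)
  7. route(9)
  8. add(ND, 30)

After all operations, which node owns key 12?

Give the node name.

Op 1: add NA@44 -> ring=[44:NA]
Op 2: add NB@87 -> ring=[44:NA,87:NB]
Op 3: route key 95: none >= 95, wrap to smallest pos 44 -> NA
Op 4: route key 82: smallest pos >= 82 is 87 -> NB
Op 5: remove NB -> ring=[44:NA]
Op 6: add NC@74 -> ring=[44:NA,74:NC]
Op 7: route key 9: smallest pos >= 9 is 44 -> NA
Op 8: add ND@30 -> ring=[30:ND,44:NA,74:NC]
Final route key 12: smallest pos >= 12 is 30 -> ND

Answer: ND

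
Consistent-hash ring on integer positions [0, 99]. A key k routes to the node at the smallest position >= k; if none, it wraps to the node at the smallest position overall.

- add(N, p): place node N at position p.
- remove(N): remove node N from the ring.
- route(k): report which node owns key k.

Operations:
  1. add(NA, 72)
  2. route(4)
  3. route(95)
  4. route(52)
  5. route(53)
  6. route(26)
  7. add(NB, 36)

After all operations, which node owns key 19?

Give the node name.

Answer: NB

Derivation:
Op 1: add NA@72 -> ring=[72:NA]
Op 2: route key 4: smallest pos >= 4 is 72 -> NA
Op 3: route key 95: none >= 95, wrap to smallest pos 72 -> NA
Op 4: route key 52: smallest pos >= 52 is 72 -> NA
Op 5: route key 53: smallest pos >= 53 is 72 -> NA
Op 6: route key 26: smallest pos >= 26 is 72 -> NA
Op 7: add NB@36 -> ring=[36:NB,72:NA]
Final route key 19: smallest pos >= 19 is 36 -> NB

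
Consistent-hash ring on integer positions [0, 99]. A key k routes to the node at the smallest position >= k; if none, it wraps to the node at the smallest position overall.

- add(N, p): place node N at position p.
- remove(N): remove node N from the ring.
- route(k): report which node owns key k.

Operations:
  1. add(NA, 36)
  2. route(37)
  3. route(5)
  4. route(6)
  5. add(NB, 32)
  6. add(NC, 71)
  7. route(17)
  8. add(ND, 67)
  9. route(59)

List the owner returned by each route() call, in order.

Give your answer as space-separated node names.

Op 1: add NA@36 -> ring=[36:NA]
Op 2: route key 37: none >= 37, wrap to smallest pos 36 -> NA
Op 3: route key 5: smallest pos >= 5 is 36 -> NA
Op 4: route key 6: smallest pos >= 6 is 36 -> NA
Op 5: add NB@32 -> ring=[32:NB,36:NA]
Op 6: add NC@71 -> ring=[32:NB,36:NA,71:NC]
Op 7: route key 17: smallest pos >= 17 is 32 -> NB
Op 8: add ND@67 -> ring=[32:NB,36:NA,67:ND,71:NC]
Op 9: route key 59: smallest pos >= 59 is 67 -> ND

Answer: NA NA NA NB ND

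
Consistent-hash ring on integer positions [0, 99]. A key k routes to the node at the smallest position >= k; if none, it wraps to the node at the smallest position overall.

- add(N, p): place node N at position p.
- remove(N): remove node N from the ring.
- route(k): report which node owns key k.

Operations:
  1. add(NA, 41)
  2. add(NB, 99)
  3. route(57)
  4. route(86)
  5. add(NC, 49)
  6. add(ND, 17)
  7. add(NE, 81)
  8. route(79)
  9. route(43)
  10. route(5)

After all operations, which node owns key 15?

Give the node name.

Answer: ND

Derivation:
Op 1: add NA@41 -> ring=[41:NA]
Op 2: add NB@99 -> ring=[41:NA,99:NB]
Op 3: route key 57: smallest pos >= 57 is 99 -> NB
Op 4: route key 86: smallest pos >= 86 is 99 -> NB
Op 5: add NC@49 -> ring=[41:NA,49:NC,99:NB]
Op 6: add ND@17 -> ring=[17:ND,41:NA,49:NC,99:NB]
Op 7: add NE@81 -> ring=[17:ND,41:NA,49:NC,81:NE,99:NB]
Op 8: route key 79: smallest pos >= 79 is 81 -> NE
Op 9: route key 43: smallest pos >= 43 is 49 -> NC
Op 10: route key 5: smallest pos >= 5 is 17 -> ND
Final route key 15: smallest pos >= 15 is 17 -> ND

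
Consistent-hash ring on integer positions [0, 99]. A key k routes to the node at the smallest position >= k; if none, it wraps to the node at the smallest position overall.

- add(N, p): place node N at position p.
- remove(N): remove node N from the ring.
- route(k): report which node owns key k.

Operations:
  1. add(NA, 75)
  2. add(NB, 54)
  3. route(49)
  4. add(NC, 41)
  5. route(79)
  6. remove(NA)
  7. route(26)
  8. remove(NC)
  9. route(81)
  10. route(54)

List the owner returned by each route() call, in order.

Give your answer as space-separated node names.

Answer: NB NC NC NB NB

Derivation:
Op 1: add NA@75 -> ring=[75:NA]
Op 2: add NB@54 -> ring=[54:NB,75:NA]
Op 3: route key 49: smallest pos >= 49 is 54 -> NB
Op 4: add NC@41 -> ring=[41:NC,54:NB,75:NA]
Op 5: route key 79: none >= 79, wrap to smallest pos 41 -> NC
Op 6: remove NA -> ring=[41:NC,54:NB]
Op 7: route key 26: smallest pos >= 26 is 41 -> NC
Op 8: remove NC -> ring=[54:NB]
Op 9: route key 81: none >= 81, wrap to smallest pos 54 -> NB
Op 10: route key 54: smallest pos >= 54 is 54 -> NB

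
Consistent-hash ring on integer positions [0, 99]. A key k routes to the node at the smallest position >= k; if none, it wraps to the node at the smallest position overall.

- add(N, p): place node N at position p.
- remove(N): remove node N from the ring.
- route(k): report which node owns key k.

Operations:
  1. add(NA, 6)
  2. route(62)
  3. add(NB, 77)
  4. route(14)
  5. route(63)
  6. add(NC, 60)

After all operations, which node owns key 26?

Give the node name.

Answer: NC

Derivation:
Op 1: add NA@6 -> ring=[6:NA]
Op 2: route key 62: none >= 62, wrap to smallest pos 6 -> NA
Op 3: add NB@77 -> ring=[6:NA,77:NB]
Op 4: route key 14: smallest pos >= 14 is 77 -> NB
Op 5: route key 63: smallest pos >= 63 is 77 -> NB
Op 6: add NC@60 -> ring=[6:NA,60:NC,77:NB]
Final route key 26: smallest pos >= 26 is 60 -> NC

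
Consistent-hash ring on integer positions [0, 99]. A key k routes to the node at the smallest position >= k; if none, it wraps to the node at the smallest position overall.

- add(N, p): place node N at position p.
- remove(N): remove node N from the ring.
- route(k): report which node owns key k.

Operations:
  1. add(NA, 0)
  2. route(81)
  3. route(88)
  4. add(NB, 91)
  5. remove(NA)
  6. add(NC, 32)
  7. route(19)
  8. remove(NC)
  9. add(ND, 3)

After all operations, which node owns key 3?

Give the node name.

Op 1: add NA@0 -> ring=[0:NA]
Op 2: route key 81: none >= 81, wrap to smallest pos 0 -> NA
Op 3: route key 88: none >= 88, wrap to smallest pos 0 -> NA
Op 4: add NB@91 -> ring=[0:NA,91:NB]
Op 5: remove NA -> ring=[91:NB]
Op 6: add NC@32 -> ring=[32:NC,91:NB]
Op 7: route key 19: smallest pos >= 19 is 32 -> NC
Op 8: remove NC -> ring=[91:NB]
Op 9: add ND@3 -> ring=[3:ND,91:NB]
Final route key 3: smallest pos >= 3 is 3 -> ND

Answer: ND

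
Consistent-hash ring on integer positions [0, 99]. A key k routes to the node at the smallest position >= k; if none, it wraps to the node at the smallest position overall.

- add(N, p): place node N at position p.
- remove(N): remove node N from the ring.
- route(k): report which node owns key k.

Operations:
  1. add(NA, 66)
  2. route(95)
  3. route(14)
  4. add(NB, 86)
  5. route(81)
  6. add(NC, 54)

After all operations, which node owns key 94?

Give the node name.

Op 1: add NA@66 -> ring=[66:NA]
Op 2: route key 95: none >= 95, wrap to smallest pos 66 -> NA
Op 3: route key 14: smallest pos >= 14 is 66 -> NA
Op 4: add NB@86 -> ring=[66:NA,86:NB]
Op 5: route key 81: smallest pos >= 81 is 86 -> NB
Op 6: add NC@54 -> ring=[54:NC,66:NA,86:NB]
Final route key 94: none >= 94, wrap to smallest pos 54 -> NC

Answer: NC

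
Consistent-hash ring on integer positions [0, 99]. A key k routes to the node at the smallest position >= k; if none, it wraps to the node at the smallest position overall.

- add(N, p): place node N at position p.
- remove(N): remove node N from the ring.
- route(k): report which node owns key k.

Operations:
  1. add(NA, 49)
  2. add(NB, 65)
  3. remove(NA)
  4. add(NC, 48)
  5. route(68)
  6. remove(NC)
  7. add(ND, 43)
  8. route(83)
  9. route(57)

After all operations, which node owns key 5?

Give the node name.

Answer: ND

Derivation:
Op 1: add NA@49 -> ring=[49:NA]
Op 2: add NB@65 -> ring=[49:NA,65:NB]
Op 3: remove NA -> ring=[65:NB]
Op 4: add NC@48 -> ring=[48:NC,65:NB]
Op 5: route key 68: none >= 68, wrap to smallest pos 48 -> NC
Op 6: remove NC -> ring=[65:NB]
Op 7: add ND@43 -> ring=[43:ND,65:NB]
Op 8: route key 83: none >= 83, wrap to smallest pos 43 -> ND
Op 9: route key 57: smallest pos >= 57 is 65 -> NB
Final route key 5: smallest pos >= 5 is 43 -> ND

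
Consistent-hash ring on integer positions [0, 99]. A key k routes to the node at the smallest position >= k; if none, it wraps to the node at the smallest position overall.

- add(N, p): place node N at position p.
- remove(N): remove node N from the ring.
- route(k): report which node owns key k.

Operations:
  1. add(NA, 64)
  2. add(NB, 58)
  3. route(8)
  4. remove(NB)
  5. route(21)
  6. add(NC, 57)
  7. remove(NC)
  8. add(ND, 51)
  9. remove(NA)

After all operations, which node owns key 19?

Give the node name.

Answer: ND

Derivation:
Op 1: add NA@64 -> ring=[64:NA]
Op 2: add NB@58 -> ring=[58:NB,64:NA]
Op 3: route key 8: smallest pos >= 8 is 58 -> NB
Op 4: remove NB -> ring=[64:NA]
Op 5: route key 21: smallest pos >= 21 is 64 -> NA
Op 6: add NC@57 -> ring=[57:NC,64:NA]
Op 7: remove NC -> ring=[64:NA]
Op 8: add ND@51 -> ring=[51:ND,64:NA]
Op 9: remove NA -> ring=[51:ND]
Final route key 19: smallest pos >= 19 is 51 -> ND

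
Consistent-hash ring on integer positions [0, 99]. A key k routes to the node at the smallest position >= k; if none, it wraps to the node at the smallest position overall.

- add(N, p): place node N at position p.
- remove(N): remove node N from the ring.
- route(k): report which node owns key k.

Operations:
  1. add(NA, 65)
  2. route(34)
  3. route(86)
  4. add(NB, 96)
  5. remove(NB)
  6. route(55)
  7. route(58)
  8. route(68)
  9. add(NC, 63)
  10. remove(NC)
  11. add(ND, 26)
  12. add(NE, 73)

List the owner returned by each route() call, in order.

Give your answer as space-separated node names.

Op 1: add NA@65 -> ring=[65:NA]
Op 2: route key 34: smallest pos >= 34 is 65 -> NA
Op 3: route key 86: none >= 86, wrap to smallest pos 65 -> NA
Op 4: add NB@96 -> ring=[65:NA,96:NB]
Op 5: remove NB -> ring=[65:NA]
Op 6: route key 55: smallest pos >= 55 is 65 -> NA
Op 7: route key 58: smallest pos >= 58 is 65 -> NA
Op 8: route key 68: none >= 68, wrap to smallest pos 65 -> NA
Op 9: add NC@63 -> ring=[63:NC,65:NA]
Op 10: remove NC -> ring=[65:NA]
Op 11: add ND@26 -> ring=[26:ND,65:NA]
Op 12: add NE@73 -> ring=[26:ND,65:NA,73:NE]

Answer: NA NA NA NA NA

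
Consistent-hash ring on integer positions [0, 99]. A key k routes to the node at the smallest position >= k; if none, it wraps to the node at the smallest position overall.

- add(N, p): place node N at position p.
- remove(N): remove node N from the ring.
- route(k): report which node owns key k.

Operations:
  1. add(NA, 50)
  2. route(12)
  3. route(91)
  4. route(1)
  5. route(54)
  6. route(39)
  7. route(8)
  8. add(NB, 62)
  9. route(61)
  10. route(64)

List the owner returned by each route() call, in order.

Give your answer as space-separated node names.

Op 1: add NA@50 -> ring=[50:NA]
Op 2: route key 12: smallest pos >= 12 is 50 -> NA
Op 3: route key 91: none >= 91, wrap to smallest pos 50 -> NA
Op 4: route key 1: smallest pos >= 1 is 50 -> NA
Op 5: route key 54: none >= 54, wrap to smallest pos 50 -> NA
Op 6: route key 39: smallest pos >= 39 is 50 -> NA
Op 7: route key 8: smallest pos >= 8 is 50 -> NA
Op 8: add NB@62 -> ring=[50:NA,62:NB]
Op 9: route key 61: smallest pos >= 61 is 62 -> NB
Op 10: route key 64: none >= 64, wrap to smallest pos 50 -> NA

Answer: NA NA NA NA NA NA NB NA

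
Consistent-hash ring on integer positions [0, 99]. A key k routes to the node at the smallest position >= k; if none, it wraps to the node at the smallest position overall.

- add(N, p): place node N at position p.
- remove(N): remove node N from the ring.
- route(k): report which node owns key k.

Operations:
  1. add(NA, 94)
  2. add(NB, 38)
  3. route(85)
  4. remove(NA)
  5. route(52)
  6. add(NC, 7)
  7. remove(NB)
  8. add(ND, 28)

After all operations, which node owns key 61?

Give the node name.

Answer: NC

Derivation:
Op 1: add NA@94 -> ring=[94:NA]
Op 2: add NB@38 -> ring=[38:NB,94:NA]
Op 3: route key 85: smallest pos >= 85 is 94 -> NA
Op 4: remove NA -> ring=[38:NB]
Op 5: route key 52: none >= 52, wrap to smallest pos 38 -> NB
Op 6: add NC@7 -> ring=[7:NC,38:NB]
Op 7: remove NB -> ring=[7:NC]
Op 8: add ND@28 -> ring=[7:NC,28:ND]
Final route key 61: none >= 61, wrap to smallest pos 7 -> NC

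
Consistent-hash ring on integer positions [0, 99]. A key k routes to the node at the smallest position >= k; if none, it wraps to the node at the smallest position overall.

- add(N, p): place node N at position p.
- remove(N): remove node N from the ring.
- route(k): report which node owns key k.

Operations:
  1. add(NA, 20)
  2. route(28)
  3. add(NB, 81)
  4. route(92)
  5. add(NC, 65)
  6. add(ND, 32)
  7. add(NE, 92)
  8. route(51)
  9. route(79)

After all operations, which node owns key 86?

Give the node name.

Op 1: add NA@20 -> ring=[20:NA]
Op 2: route key 28: none >= 28, wrap to smallest pos 20 -> NA
Op 3: add NB@81 -> ring=[20:NA,81:NB]
Op 4: route key 92: none >= 92, wrap to smallest pos 20 -> NA
Op 5: add NC@65 -> ring=[20:NA,65:NC,81:NB]
Op 6: add ND@32 -> ring=[20:NA,32:ND,65:NC,81:NB]
Op 7: add NE@92 -> ring=[20:NA,32:ND,65:NC,81:NB,92:NE]
Op 8: route key 51: smallest pos >= 51 is 65 -> NC
Op 9: route key 79: smallest pos >= 79 is 81 -> NB
Final route key 86: smallest pos >= 86 is 92 -> NE

Answer: NE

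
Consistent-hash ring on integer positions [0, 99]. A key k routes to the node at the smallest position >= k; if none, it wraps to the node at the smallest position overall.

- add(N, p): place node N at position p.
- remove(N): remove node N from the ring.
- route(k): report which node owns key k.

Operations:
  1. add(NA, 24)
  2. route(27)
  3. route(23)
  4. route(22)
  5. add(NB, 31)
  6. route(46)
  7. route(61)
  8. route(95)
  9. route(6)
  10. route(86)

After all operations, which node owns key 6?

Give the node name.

Answer: NA

Derivation:
Op 1: add NA@24 -> ring=[24:NA]
Op 2: route key 27: none >= 27, wrap to smallest pos 24 -> NA
Op 3: route key 23: smallest pos >= 23 is 24 -> NA
Op 4: route key 22: smallest pos >= 22 is 24 -> NA
Op 5: add NB@31 -> ring=[24:NA,31:NB]
Op 6: route key 46: none >= 46, wrap to smallest pos 24 -> NA
Op 7: route key 61: none >= 61, wrap to smallest pos 24 -> NA
Op 8: route key 95: none >= 95, wrap to smallest pos 24 -> NA
Op 9: route key 6: smallest pos >= 6 is 24 -> NA
Op 10: route key 86: none >= 86, wrap to smallest pos 24 -> NA
Final route key 6: smallest pos >= 6 is 24 -> NA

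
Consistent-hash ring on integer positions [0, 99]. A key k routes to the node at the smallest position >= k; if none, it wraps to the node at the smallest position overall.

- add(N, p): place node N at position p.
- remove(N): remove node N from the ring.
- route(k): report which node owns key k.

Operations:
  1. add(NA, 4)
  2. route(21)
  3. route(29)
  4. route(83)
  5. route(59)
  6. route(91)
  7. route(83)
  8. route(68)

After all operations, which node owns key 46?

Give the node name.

Answer: NA

Derivation:
Op 1: add NA@4 -> ring=[4:NA]
Op 2: route key 21: none >= 21, wrap to smallest pos 4 -> NA
Op 3: route key 29: none >= 29, wrap to smallest pos 4 -> NA
Op 4: route key 83: none >= 83, wrap to smallest pos 4 -> NA
Op 5: route key 59: none >= 59, wrap to smallest pos 4 -> NA
Op 6: route key 91: none >= 91, wrap to smallest pos 4 -> NA
Op 7: route key 83: none >= 83, wrap to smallest pos 4 -> NA
Op 8: route key 68: none >= 68, wrap to smallest pos 4 -> NA
Final route key 46: none >= 46, wrap to smallest pos 4 -> NA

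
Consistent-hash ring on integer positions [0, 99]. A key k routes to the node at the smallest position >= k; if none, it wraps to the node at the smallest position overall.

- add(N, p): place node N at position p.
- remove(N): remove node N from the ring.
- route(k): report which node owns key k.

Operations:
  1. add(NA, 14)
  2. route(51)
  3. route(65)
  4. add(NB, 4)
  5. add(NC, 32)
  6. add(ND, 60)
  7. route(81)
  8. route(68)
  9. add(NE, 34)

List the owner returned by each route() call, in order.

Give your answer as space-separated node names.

Op 1: add NA@14 -> ring=[14:NA]
Op 2: route key 51: none >= 51, wrap to smallest pos 14 -> NA
Op 3: route key 65: none >= 65, wrap to smallest pos 14 -> NA
Op 4: add NB@4 -> ring=[4:NB,14:NA]
Op 5: add NC@32 -> ring=[4:NB,14:NA,32:NC]
Op 6: add ND@60 -> ring=[4:NB,14:NA,32:NC,60:ND]
Op 7: route key 81: none >= 81, wrap to smallest pos 4 -> NB
Op 8: route key 68: none >= 68, wrap to smallest pos 4 -> NB
Op 9: add NE@34 -> ring=[4:NB,14:NA,32:NC,34:NE,60:ND]

Answer: NA NA NB NB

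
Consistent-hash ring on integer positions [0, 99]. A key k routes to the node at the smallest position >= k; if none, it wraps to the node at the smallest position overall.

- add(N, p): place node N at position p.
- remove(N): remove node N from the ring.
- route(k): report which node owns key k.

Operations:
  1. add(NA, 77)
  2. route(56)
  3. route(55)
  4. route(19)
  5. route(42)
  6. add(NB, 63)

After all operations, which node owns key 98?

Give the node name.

Op 1: add NA@77 -> ring=[77:NA]
Op 2: route key 56: smallest pos >= 56 is 77 -> NA
Op 3: route key 55: smallest pos >= 55 is 77 -> NA
Op 4: route key 19: smallest pos >= 19 is 77 -> NA
Op 5: route key 42: smallest pos >= 42 is 77 -> NA
Op 6: add NB@63 -> ring=[63:NB,77:NA]
Final route key 98: none >= 98, wrap to smallest pos 63 -> NB

Answer: NB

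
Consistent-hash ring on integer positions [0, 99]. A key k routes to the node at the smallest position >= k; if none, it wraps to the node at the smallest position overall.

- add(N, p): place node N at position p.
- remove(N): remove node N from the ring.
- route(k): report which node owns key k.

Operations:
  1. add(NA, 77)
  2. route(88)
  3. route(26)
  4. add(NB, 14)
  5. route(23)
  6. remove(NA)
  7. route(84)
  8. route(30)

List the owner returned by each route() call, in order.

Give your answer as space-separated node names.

Answer: NA NA NA NB NB

Derivation:
Op 1: add NA@77 -> ring=[77:NA]
Op 2: route key 88: none >= 88, wrap to smallest pos 77 -> NA
Op 3: route key 26: smallest pos >= 26 is 77 -> NA
Op 4: add NB@14 -> ring=[14:NB,77:NA]
Op 5: route key 23: smallest pos >= 23 is 77 -> NA
Op 6: remove NA -> ring=[14:NB]
Op 7: route key 84: none >= 84, wrap to smallest pos 14 -> NB
Op 8: route key 30: none >= 30, wrap to smallest pos 14 -> NB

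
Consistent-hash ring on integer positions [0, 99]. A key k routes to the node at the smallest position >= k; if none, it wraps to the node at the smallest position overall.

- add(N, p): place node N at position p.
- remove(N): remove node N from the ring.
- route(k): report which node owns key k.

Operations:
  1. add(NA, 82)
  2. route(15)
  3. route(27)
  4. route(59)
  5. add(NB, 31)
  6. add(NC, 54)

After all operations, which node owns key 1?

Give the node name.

Op 1: add NA@82 -> ring=[82:NA]
Op 2: route key 15: smallest pos >= 15 is 82 -> NA
Op 3: route key 27: smallest pos >= 27 is 82 -> NA
Op 4: route key 59: smallest pos >= 59 is 82 -> NA
Op 5: add NB@31 -> ring=[31:NB,82:NA]
Op 6: add NC@54 -> ring=[31:NB,54:NC,82:NA]
Final route key 1: smallest pos >= 1 is 31 -> NB

Answer: NB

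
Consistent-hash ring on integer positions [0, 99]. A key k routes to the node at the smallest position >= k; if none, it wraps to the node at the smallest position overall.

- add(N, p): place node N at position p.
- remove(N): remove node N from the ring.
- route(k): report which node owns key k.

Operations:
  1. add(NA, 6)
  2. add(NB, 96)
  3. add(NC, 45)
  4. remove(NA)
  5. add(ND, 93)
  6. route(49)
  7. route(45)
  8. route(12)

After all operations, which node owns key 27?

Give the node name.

Op 1: add NA@6 -> ring=[6:NA]
Op 2: add NB@96 -> ring=[6:NA,96:NB]
Op 3: add NC@45 -> ring=[6:NA,45:NC,96:NB]
Op 4: remove NA -> ring=[45:NC,96:NB]
Op 5: add ND@93 -> ring=[45:NC,93:ND,96:NB]
Op 6: route key 49: smallest pos >= 49 is 93 -> ND
Op 7: route key 45: smallest pos >= 45 is 45 -> NC
Op 8: route key 12: smallest pos >= 12 is 45 -> NC
Final route key 27: smallest pos >= 27 is 45 -> NC

Answer: NC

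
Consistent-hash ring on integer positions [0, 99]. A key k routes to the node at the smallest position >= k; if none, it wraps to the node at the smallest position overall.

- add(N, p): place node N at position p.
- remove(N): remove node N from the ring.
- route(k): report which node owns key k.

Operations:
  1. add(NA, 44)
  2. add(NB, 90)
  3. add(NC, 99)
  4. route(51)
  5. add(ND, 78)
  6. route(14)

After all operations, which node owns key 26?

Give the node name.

Op 1: add NA@44 -> ring=[44:NA]
Op 2: add NB@90 -> ring=[44:NA,90:NB]
Op 3: add NC@99 -> ring=[44:NA,90:NB,99:NC]
Op 4: route key 51: smallest pos >= 51 is 90 -> NB
Op 5: add ND@78 -> ring=[44:NA,78:ND,90:NB,99:NC]
Op 6: route key 14: smallest pos >= 14 is 44 -> NA
Final route key 26: smallest pos >= 26 is 44 -> NA

Answer: NA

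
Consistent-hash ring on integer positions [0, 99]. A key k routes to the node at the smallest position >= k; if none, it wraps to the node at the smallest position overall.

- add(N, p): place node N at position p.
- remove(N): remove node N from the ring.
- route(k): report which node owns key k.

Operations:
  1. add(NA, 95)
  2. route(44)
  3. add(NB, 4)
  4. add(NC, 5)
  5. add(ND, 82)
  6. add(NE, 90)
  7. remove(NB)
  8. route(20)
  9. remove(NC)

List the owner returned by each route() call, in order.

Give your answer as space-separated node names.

Op 1: add NA@95 -> ring=[95:NA]
Op 2: route key 44: smallest pos >= 44 is 95 -> NA
Op 3: add NB@4 -> ring=[4:NB,95:NA]
Op 4: add NC@5 -> ring=[4:NB,5:NC,95:NA]
Op 5: add ND@82 -> ring=[4:NB,5:NC,82:ND,95:NA]
Op 6: add NE@90 -> ring=[4:NB,5:NC,82:ND,90:NE,95:NA]
Op 7: remove NB -> ring=[5:NC,82:ND,90:NE,95:NA]
Op 8: route key 20: smallest pos >= 20 is 82 -> ND
Op 9: remove NC -> ring=[82:ND,90:NE,95:NA]

Answer: NA ND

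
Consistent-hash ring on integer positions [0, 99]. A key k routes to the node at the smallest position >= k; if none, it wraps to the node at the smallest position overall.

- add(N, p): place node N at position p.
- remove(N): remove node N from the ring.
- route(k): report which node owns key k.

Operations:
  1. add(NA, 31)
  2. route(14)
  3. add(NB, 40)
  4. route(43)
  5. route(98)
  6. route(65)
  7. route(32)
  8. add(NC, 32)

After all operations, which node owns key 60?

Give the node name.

Answer: NA

Derivation:
Op 1: add NA@31 -> ring=[31:NA]
Op 2: route key 14: smallest pos >= 14 is 31 -> NA
Op 3: add NB@40 -> ring=[31:NA,40:NB]
Op 4: route key 43: none >= 43, wrap to smallest pos 31 -> NA
Op 5: route key 98: none >= 98, wrap to smallest pos 31 -> NA
Op 6: route key 65: none >= 65, wrap to smallest pos 31 -> NA
Op 7: route key 32: smallest pos >= 32 is 40 -> NB
Op 8: add NC@32 -> ring=[31:NA,32:NC,40:NB]
Final route key 60: none >= 60, wrap to smallest pos 31 -> NA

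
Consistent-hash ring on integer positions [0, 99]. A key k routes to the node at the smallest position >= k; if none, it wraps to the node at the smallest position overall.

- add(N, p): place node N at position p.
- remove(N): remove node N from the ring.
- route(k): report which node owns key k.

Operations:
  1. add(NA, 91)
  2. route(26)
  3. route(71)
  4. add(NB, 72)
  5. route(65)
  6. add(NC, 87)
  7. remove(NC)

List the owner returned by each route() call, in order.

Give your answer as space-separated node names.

Op 1: add NA@91 -> ring=[91:NA]
Op 2: route key 26: smallest pos >= 26 is 91 -> NA
Op 3: route key 71: smallest pos >= 71 is 91 -> NA
Op 4: add NB@72 -> ring=[72:NB,91:NA]
Op 5: route key 65: smallest pos >= 65 is 72 -> NB
Op 6: add NC@87 -> ring=[72:NB,87:NC,91:NA]
Op 7: remove NC -> ring=[72:NB,91:NA]

Answer: NA NA NB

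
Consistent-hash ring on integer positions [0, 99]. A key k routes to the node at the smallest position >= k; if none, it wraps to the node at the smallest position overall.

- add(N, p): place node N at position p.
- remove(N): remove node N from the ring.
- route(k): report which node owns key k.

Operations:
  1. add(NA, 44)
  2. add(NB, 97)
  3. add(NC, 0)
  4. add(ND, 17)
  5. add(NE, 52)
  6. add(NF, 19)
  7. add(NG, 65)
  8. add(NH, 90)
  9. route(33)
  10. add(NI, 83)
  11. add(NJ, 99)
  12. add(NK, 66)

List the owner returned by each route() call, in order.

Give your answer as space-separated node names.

Answer: NA

Derivation:
Op 1: add NA@44 -> ring=[44:NA]
Op 2: add NB@97 -> ring=[44:NA,97:NB]
Op 3: add NC@0 -> ring=[0:NC,44:NA,97:NB]
Op 4: add ND@17 -> ring=[0:NC,17:ND,44:NA,97:NB]
Op 5: add NE@52 -> ring=[0:NC,17:ND,44:NA,52:NE,97:NB]
Op 6: add NF@19 -> ring=[0:NC,17:ND,19:NF,44:NA,52:NE,97:NB]
Op 7: add NG@65 -> ring=[0:NC,17:ND,19:NF,44:NA,52:NE,65:NG,97:NB]
Op 8: add NH@90 -> ring=[0:NC,17:ND,19:NF,44:NA,52:NE,65:NG,90:NH,97:NB]
Op 9: route key 33: smallest pos >= 33 is 44 -> NA
Op 10: add NI@83 -> ring=[0:NC,17:ND,19:NF,44:NA,52:NE,65:NG,83:NI,90:NH,97:NB]
Op 11: add NJ@99 -> ring=[0:NC,17:ND,19:NF,44:NA,52:NE,65:NG,83:NI,90:NH,97:NB,99:NJ]
Op 12: add NK@66 -> ring=[0:NC,17:ND,19:NF,44:NA,52:NE,65:NG,66:NK,83:NI,90:NH,97:NB,99:NJ]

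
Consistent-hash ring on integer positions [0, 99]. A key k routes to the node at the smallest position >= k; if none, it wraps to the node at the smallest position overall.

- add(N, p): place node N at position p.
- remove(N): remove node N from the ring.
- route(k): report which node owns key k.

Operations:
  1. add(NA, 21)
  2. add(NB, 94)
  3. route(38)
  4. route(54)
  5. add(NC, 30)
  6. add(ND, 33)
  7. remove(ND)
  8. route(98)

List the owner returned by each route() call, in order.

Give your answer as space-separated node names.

Op 1: add NA@21 -> ring=[21:NA]
Op 2: add NB@94 -> ring=[21:NA,94:NB]
Op 3: route key 38: smallest pos >= 38 is 94 -> NB
Op 4: route key 54: smallest pos >= 54 is 94 -> NB
Op 5: add NC@30 -> ring=[21:NA,30:NC,94:NB]
Op 6: add ND@33 -> ring=[21:NA,30:NC,33:ND,94:NB]
Op 7: remove ND -> ring=[21:NA,30:NC,94:NB]
Op 8: route key 98: none >= 98, wrap to smallest pos 21 -> NA

Answer: NB NB NA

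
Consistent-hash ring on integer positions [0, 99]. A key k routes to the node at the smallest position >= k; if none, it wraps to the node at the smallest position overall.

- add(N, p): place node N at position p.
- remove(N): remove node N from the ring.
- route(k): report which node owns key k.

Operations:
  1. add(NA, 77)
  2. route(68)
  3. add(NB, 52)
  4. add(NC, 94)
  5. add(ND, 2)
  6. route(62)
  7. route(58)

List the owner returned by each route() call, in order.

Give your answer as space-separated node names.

Op 1: add NA@77 -> ring=[77:NA]
Op 2: route key 68: smallest pos >= 68 is 77 -> NA
Op 3: add NB@52 -> ring=[52:NB,77:NA]
Op 4: add NC@94 -> ring=[52:NB,77:NA,94:NC]
Op 5: add ND@2 -> ring=[2:ND,52:NB,77:NA,94:NC]
Op 6: route key 62: smallest pos >= 62 is 77 -> NA
Op 7: route key 58: smallest pos >= 58 is 77 -> NA

Answer: NA NA NA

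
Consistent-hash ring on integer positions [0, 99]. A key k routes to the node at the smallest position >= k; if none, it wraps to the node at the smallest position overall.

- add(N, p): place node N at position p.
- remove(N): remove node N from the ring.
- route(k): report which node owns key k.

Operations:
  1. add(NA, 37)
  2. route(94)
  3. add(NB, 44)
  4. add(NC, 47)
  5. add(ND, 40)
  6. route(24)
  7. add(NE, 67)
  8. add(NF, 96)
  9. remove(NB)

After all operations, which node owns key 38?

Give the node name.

Answer: ND

Derivation:
Op 1: add NA@37 -> ring=[37:NA]
Op 2: route key 94: none >= 94, wrap to smallest pos 37 -> NA
Op 3: add NB@44 -> ring=[37:NA,44:NB]
Op 4: add NC@47 -> ring=[37:NA,44:NB,47:NC]
Op 5: add ND@40 -> ring=[37:NA,40:ND,44:NB,47:NC]
Op 6: route key 24: smallest pos >= 24 is 37 -> NA
Op 7: add NE@67 -> ring=[37:NA,40:ND,44:NB,47:NC,67:NE]
Op 8: add NF@96 -> ring=[37:NA,40:ND,44:NB,47:NC,67:NE,96:NF]
Op 9: remove NB -> ring=[37:NA,40:ND,47:NC,67:NE,96:NF]
Final route key 38: smallest pos >= 38 is 40 -> ND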